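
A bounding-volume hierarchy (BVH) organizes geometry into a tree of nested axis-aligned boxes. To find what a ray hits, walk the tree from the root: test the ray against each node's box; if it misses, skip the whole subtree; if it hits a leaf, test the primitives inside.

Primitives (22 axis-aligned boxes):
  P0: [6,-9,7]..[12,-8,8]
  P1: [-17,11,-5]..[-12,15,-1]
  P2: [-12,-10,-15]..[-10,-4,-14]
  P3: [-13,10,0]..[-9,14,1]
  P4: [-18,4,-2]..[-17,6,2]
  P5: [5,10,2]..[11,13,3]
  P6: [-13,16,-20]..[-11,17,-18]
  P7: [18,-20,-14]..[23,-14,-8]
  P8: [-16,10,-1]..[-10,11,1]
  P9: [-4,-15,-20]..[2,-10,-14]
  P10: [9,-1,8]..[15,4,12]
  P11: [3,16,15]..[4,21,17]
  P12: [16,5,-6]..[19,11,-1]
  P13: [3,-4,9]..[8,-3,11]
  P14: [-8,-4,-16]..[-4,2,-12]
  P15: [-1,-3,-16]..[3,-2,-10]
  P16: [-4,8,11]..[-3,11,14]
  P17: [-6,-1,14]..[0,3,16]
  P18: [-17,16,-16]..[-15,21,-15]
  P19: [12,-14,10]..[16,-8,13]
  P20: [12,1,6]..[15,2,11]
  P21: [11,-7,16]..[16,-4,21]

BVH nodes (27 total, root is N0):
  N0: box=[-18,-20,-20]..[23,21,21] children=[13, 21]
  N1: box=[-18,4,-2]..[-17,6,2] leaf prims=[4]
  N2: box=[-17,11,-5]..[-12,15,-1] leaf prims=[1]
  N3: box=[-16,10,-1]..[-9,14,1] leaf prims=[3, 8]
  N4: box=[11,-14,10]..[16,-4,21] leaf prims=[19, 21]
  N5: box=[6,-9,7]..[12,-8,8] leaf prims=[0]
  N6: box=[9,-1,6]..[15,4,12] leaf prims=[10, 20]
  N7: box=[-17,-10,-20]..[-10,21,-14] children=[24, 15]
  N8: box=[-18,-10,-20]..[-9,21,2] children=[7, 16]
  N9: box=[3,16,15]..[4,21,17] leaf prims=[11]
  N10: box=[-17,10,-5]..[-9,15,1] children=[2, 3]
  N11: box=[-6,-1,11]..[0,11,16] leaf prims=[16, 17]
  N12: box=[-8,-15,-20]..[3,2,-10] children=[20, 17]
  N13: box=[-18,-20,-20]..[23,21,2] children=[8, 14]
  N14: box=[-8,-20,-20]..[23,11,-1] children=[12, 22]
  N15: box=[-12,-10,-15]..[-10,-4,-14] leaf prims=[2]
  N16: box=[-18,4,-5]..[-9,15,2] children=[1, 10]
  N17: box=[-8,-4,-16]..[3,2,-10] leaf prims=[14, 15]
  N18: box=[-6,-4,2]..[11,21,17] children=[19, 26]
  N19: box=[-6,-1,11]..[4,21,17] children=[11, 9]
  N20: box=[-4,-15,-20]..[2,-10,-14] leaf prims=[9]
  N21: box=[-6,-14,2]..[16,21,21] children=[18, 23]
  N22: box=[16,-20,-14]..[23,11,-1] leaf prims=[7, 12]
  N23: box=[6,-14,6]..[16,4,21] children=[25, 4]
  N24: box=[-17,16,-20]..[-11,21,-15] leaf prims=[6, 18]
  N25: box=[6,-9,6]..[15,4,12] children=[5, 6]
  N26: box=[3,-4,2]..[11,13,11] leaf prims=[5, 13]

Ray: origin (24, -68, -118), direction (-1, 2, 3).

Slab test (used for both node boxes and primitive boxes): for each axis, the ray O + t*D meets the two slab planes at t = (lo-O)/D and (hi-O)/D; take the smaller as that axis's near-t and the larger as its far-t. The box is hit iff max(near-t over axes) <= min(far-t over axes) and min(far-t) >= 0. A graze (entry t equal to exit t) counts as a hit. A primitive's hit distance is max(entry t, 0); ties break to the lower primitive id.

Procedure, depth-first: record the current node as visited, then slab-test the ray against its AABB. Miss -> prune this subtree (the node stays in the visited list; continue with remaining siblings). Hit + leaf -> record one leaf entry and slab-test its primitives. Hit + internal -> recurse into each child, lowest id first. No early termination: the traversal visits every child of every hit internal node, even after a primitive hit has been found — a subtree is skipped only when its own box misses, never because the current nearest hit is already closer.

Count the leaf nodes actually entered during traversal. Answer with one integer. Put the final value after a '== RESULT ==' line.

Walk:
N0 x:[1,42] y:[24,89/2] z:[98/3,139/3] -> hit [98/3,42], descend [13, 21]
  N13 x:[1,42] y:[24,89/2] z:[98/3,40] -> hit [98/3,40], descend [8, 14]
    N8 x:[33,42] y:[29,89/2] z:[98/3,40] -> hit [33,40], descend [7, 16]
      N7 x:[34,41] y:[29,89/2] z:[98/3,104/3] -> hit [34,104/3], descend [15, 24]
        N15 x:[34,36] y:[29,32] z:[103/3,104/3] -> miss, prune
        N24 x:[35,41] y:[42,89/2] z:[98/3,103/3] -> miss, prune
      N16 x:[33,42] y:[36,83/2] z:[113/3,40] -> hit [113/3,40], descend [1, 10]
        N1 x:[41,42] y:[36,37] z:[116/3,40] -> miss, prune
        N10 x:[33,41] y:[39,83/2] z:[113/3,119/3] -> hit [39,119/3], descend [2, 3]
          N2 x:[36,41] y:[79/2,83/2] z:[113/3,39] -> miss, prune
          N3 x:[33,40] y:[39,41] z:[39,119/3] -> hit [39,119/3] leaf, test {P3(miss), P8@t=39}
    N14 x:[1,32] y:[24,79/2] z:[98/3,39] -> miss, prune
  N21 x:[8,30] y:[27,89/2] z:[40,139/3] -> miss, prune

Summary -> nodes [0, 13, 8, 7, 15, 24, 16, 1, 10, 2, 3, 14, 21]; box-tests=13; leaf-entries=1; first=P8

== RESULT ==
1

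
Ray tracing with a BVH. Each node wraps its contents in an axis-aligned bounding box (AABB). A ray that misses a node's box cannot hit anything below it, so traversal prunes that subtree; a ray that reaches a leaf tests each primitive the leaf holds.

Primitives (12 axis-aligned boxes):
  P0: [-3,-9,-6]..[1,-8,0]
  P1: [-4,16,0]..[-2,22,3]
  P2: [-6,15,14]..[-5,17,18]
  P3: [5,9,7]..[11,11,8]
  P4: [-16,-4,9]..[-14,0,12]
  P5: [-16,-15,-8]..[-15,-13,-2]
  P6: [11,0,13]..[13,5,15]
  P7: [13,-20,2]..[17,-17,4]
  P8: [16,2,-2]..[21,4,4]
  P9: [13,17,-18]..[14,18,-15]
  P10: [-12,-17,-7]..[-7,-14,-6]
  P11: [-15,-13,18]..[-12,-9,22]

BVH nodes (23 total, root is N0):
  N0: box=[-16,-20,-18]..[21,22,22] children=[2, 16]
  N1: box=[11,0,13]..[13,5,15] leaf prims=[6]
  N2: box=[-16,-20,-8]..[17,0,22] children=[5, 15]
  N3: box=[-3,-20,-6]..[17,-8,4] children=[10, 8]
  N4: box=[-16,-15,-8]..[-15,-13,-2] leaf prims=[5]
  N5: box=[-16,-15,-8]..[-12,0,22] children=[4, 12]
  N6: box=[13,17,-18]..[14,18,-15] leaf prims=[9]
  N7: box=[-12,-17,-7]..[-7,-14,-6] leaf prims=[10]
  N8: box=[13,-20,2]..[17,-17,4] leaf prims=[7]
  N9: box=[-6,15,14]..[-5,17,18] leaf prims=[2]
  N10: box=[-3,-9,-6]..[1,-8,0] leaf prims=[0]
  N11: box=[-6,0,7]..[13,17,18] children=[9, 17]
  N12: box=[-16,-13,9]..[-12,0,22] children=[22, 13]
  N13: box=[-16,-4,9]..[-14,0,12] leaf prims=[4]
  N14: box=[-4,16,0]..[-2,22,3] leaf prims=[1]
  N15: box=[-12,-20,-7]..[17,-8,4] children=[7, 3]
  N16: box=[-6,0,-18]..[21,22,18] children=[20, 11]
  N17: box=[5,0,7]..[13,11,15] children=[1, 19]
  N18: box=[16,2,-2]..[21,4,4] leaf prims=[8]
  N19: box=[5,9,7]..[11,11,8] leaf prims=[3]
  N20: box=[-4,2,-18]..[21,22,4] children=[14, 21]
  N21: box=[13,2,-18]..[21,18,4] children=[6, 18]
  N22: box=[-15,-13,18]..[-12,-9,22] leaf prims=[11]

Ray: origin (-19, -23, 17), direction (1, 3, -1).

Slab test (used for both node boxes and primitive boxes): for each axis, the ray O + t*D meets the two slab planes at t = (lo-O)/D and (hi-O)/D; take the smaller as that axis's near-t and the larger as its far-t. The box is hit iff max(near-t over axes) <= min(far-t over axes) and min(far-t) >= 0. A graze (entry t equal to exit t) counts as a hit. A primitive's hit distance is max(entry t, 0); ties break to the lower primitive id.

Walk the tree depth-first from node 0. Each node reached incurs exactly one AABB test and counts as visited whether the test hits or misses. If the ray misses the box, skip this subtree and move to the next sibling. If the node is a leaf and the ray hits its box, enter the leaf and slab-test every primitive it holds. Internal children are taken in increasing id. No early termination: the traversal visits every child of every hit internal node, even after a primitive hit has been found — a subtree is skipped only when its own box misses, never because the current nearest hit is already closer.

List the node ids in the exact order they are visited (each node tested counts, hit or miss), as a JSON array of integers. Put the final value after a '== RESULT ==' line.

Walk:
N0 x:[3,40] y:[1,15] z:[-5,35] -> hit [3,15], descend [2, 16]
  N2 x:[3,36] y:[1,23/3] z:[-5,25] -> hit [3,23/3], descend [5, 15]
    N5 x:[3,7] y:[8/3,23/3] z:[-5,25] -> hit [3,7], descend [4, 12]
      N4 x:[3,4] y:[8/3,10/3] z:[19,25] -> miss, prune
      N12 x:[3,7] y:[10/3,23/3] z:[-5,8] -> hit [10/3,7], descend [13, 22]
        N13 x:[3,5] y:[19/3,23/3] z:[5,8] -> miss, prune
        N22 x:[4,7] y:[10/3,14/3] z:[-5,-1] -> miss, prune
    N15 x:[7,36] y:[1,5] z:[13,24] -> miss, prune
  N16 x:[13,40] y:[23/3,15] z:[-1,35] -> hit [13,15], descend [11, 20]
    N11 x:[13,32] y:[23/3,40/3] z:[-1,10] -> miss, prune
    N20 x:[15,40] y:[25/3,15] z:[13,35] -> hit [15,15], descend [14, 21]
      N14 x:[15,17] y:[13,15] z:[14,17] -> hit [15,15] leaf, test {P1@t=15}
      N21 x:[32,40] y:[25/3,41/3] z:[13,35] -> miss, prune

13 AABB tests over nodes [0, 2, 5, 4, 12, 13, 22, 15, 16, 11, 20, 14, 21]; 1 leaf entered; closest P1.

== RESULT ==
[0, 2, 5, 4, 12, 13, 22, 15, 16, 11, 20, 14, 21]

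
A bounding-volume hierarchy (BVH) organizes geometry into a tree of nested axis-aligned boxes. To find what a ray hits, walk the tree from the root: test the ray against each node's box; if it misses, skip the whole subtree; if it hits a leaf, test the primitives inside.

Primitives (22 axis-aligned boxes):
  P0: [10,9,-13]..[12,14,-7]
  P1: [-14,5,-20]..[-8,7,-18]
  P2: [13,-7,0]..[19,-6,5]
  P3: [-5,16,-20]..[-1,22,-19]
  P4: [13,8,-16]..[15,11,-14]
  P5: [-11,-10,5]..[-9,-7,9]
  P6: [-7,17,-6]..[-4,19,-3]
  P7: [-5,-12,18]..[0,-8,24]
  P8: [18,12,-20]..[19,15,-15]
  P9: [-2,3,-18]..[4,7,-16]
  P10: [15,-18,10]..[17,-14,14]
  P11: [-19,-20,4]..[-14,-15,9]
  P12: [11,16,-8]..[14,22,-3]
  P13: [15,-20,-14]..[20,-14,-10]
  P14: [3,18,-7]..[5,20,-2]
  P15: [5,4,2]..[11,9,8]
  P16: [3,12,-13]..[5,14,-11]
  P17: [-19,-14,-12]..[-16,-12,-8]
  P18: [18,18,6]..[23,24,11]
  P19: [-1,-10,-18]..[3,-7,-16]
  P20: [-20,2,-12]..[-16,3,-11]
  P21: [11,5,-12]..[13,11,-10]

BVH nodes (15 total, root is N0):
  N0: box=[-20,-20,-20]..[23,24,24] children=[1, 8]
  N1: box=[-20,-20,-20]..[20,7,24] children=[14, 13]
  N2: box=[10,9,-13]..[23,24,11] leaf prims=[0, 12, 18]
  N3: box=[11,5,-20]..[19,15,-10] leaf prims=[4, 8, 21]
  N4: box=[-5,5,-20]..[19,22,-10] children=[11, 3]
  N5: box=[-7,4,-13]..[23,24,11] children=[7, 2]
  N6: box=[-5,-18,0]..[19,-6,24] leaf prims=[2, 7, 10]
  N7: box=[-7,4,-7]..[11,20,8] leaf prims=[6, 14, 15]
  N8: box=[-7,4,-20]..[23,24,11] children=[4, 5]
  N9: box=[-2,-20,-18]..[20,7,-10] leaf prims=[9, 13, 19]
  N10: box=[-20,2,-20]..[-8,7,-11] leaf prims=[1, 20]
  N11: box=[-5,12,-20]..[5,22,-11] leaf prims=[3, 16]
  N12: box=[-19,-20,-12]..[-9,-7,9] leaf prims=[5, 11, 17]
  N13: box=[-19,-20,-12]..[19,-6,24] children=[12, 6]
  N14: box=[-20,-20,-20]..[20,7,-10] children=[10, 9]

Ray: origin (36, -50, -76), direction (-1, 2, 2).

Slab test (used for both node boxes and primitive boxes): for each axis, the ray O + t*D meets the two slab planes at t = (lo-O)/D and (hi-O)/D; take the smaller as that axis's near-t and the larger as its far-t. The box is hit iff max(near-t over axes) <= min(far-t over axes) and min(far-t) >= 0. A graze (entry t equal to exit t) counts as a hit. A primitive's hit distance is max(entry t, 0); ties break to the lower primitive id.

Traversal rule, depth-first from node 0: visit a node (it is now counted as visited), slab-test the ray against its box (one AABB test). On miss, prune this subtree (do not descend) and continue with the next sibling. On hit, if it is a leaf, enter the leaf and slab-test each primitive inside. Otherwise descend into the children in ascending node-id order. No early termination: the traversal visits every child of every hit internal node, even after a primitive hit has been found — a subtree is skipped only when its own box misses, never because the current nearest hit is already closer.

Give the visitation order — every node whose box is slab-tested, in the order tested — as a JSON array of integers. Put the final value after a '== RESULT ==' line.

Walk:
N0 x:[13,56] y:[15,37] z:[28,50] -> hit [28,37], descend [1, 8]
  N1 x:[16,56] y:[15,57/2] z:[28,50] -> hit [28,57/2], descend [13, 14]
    N13 x:[17,55] y:[15,22] z:[32,50] -> miss, prune
    N14 x:[16,56] y:[15,57/2] z:[28,33] -> hit [28,57/2], descend [9, 10]
      N9 x:[16,38] y:[15,57/2] z:[29,33] -> miss, prune
      N10 x:[44,56] y:[26,57/2] z:[28,65/2] -> miss, prune
  N8 x:[13,43] y:[27,37] z:[28,87/2] -> hit [28,37], descend [4, 5]
    N4 x:[17,41] y:[55/2,36] z:[28,33] -> hit [28,33], descend [3, 11]
      N3 x:[17,25] y:[55/2,65/2] z:[28,33] -> miss, prune
      N11 x:[31,41] y:[31,36] z:[28,65/2] -> hit [31,65/2] leaf, test {P3(miss), P16@t=63/2}
    N5 x:[13,43] y:[27,37] z:[63/2,87/2] -> hit [63/2,37], descend [2, 7]
      N2 x:[13,26] y:[59/2,37] z:[63/2,87/2] -> miss, prune
      N7 x:[25,43] y:[27,35] z:[69/2,42] -> hit [69/2,35] leaf, test {P6(miss), P14(miss), P15(miss)}

13 AABB tests over nodes [0, 1, 13, 14, 9, 10, 8, 4, 3, 11, 5, 2, 7]; 2 leaves entered; closest P16.

== RESULT ==
[0, 1, 13, 14, 9, 10, 8, 4, 3, 11, 5, 2, 7]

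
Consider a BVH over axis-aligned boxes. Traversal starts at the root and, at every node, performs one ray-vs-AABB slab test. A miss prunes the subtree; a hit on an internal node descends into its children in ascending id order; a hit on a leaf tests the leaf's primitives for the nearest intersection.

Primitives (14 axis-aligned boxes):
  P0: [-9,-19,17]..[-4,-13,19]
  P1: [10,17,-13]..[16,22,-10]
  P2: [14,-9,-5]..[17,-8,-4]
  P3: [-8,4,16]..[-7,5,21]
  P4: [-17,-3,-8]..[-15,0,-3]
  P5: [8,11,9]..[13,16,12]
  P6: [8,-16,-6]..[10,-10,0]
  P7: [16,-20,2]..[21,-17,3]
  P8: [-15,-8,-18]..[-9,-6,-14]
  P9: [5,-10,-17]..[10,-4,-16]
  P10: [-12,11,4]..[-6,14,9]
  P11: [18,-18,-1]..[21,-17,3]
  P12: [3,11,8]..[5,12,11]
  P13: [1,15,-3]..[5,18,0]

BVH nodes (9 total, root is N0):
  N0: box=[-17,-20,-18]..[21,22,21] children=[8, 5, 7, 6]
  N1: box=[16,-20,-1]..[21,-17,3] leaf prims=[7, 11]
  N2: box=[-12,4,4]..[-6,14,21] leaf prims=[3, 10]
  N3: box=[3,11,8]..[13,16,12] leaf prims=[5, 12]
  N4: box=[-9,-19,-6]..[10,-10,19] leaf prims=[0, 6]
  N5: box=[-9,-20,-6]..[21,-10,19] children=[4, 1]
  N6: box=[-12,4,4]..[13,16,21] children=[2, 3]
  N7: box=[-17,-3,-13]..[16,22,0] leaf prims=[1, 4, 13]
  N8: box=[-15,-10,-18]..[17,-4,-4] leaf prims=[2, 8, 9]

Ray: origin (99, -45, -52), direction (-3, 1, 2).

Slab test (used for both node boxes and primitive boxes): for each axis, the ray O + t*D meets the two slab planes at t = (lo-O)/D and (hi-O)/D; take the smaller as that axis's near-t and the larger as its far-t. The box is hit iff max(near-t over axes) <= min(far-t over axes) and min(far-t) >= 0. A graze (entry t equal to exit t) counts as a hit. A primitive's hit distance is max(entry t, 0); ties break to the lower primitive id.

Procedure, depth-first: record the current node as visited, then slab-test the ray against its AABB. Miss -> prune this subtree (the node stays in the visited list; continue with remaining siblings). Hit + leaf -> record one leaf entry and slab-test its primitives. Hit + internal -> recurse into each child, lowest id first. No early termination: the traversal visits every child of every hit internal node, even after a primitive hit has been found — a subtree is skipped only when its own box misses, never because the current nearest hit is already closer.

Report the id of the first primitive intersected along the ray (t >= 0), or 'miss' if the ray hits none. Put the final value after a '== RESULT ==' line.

Traverse from the root:
N0 x:[26,116/3] y:[25,67] z:[17,73/2] -> hit [26,73/2], descend [5, 6, 7, 8]
  N5 x:[26,36] y:[25,35] z:[23,71/2] -> hit [26,35], descend [1, 4]
    N1 x:[26,83/3] y:[25,28] z:[51/2,55/2] -> hit [26,55/2] leaf, test {P7@t=27, P11@t=27}
    N4 x:[89/3,36] y:[26,35] z:[23,71/2] -> hit [89/3,35] leaf, test {P0(miss), P6(miss)}
  N6 x:[86/3,37] y:[49,61] z:[28,73/2] -> miss, prune
  N7 x:[83/3,116/3] y:[42,67] z:[39/2,26] -> miss, prune
  N8 x:[82/3,38] y:[35,41] z:[17,24] -> miss, prune

7 AABB tests over nodes [0, 5, 1, 4, 6, 7, 8]; 2 leaves entered; closest P7.

== RESULT ==
7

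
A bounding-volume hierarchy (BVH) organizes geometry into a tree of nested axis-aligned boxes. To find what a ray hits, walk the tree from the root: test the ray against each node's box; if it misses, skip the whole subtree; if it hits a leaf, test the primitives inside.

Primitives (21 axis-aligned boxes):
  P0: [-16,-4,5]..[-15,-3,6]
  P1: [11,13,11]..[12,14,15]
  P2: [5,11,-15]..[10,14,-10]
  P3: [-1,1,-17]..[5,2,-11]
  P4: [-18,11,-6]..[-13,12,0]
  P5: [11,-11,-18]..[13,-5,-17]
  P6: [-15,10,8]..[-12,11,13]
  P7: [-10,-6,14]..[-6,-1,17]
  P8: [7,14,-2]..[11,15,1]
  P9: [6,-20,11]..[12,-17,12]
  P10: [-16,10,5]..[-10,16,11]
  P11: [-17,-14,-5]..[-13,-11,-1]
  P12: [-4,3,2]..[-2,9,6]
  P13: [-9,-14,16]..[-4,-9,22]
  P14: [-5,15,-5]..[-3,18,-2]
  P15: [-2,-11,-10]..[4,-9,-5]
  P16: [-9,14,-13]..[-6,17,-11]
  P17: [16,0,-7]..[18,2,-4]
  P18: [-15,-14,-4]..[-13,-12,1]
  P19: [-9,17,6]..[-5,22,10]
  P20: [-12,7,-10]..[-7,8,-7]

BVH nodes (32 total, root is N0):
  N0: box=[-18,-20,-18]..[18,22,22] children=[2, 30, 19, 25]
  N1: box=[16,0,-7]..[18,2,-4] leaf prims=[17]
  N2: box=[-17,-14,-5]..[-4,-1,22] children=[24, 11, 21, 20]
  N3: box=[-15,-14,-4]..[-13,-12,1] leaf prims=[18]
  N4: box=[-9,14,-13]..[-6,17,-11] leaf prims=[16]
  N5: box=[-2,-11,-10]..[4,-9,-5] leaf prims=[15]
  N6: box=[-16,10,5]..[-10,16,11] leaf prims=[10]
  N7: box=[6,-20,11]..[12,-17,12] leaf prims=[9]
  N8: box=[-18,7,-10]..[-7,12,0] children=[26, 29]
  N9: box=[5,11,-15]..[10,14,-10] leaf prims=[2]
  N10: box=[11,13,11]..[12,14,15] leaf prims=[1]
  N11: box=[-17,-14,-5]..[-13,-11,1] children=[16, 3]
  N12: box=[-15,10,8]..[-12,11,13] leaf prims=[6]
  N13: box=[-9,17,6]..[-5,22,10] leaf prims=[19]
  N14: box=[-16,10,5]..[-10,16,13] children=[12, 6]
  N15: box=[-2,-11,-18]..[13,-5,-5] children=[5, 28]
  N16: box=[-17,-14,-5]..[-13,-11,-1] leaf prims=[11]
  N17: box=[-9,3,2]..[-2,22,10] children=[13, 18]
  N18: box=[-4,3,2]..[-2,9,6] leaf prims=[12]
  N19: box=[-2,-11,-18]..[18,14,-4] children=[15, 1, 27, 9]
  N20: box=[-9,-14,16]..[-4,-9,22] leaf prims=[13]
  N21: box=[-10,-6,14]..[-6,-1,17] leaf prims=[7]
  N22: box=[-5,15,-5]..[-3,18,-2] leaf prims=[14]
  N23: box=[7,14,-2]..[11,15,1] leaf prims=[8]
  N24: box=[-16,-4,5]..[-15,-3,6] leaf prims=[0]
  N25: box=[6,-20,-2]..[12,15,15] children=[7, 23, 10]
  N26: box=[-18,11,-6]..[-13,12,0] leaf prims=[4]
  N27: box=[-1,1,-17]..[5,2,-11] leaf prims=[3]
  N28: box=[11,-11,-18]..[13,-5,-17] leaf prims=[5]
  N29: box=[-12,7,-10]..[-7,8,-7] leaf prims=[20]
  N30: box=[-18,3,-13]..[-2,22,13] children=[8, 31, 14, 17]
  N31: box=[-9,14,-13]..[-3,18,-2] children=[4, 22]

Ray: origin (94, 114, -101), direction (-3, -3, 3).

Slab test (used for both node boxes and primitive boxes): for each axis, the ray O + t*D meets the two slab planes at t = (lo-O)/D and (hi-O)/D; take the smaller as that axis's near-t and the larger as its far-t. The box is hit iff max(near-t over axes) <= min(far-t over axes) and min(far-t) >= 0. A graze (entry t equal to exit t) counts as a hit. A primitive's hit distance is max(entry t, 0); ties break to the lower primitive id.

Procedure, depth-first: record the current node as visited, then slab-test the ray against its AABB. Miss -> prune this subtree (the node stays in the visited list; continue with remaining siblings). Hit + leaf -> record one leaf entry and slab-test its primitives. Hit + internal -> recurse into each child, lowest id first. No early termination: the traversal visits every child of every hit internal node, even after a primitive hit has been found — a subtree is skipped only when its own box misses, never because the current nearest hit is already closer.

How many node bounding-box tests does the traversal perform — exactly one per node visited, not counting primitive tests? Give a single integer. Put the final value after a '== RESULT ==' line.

Walk:
N0 x:[76/3,112/3] y:[92/3,134/3] z:[83/3,41] -> hit [92/3,112/3], descend [2, 19, 25, 30]
  N2 x:[98/3,37] y:[115/3,128/3] z:[32,41] -> miss, prune
  N19 x:[76/3,32] y:[100/3,125/3] z:[83/3,97/3] -> miss, prune
  N25 x:[82/3,88/3] y:[33,134/3] z:[33,116/3] -> miss, prune
  N30 x:[32,112/3] y:[92/3,37] z:[88/3,38] -> hit [32,37], descend [8, 14, 17, 31]
    N8 x:[101/3,112/3] y:[34,107/3] z:[91/3,101/3] -> miss, prune
    N14 x:[104/3,110/3] y:[98/3,104/3] z:[106/3,38] -> miss, prune
    N17 x:[32,103/3] y:[92/3,37] z:[103/3,37] -> hit [103/3,103/3], descend [13, 18]
      N13 x:[33,103/3] y:[92/3,97/3] z:[107/3,37] -> miss, prune
      N18 x:[32,98/3] y:[35,37] z:[103/3,107/3] -> miss, prune
    N31 x:[97/3,103/3] y:[32,100/3] z:[88/3,33] -> hit [97/3,33], descend [4, 22]
      N4 x:[100/3,103/3] y:[97/3,100/3] z:[88/3,30] -> miss, prune
      N22 x:[97/3,33] y:[32,33] z:[32,33] -> hit [97/3,33] leaf, test {P14@t=97/3}

order=[0, 2, 19, 25, 30, 8, 14, 17, 13, 18, 31, 4, 22]  |boxes|=13  |leaves|=1  hit=P14

== RESULT ==
13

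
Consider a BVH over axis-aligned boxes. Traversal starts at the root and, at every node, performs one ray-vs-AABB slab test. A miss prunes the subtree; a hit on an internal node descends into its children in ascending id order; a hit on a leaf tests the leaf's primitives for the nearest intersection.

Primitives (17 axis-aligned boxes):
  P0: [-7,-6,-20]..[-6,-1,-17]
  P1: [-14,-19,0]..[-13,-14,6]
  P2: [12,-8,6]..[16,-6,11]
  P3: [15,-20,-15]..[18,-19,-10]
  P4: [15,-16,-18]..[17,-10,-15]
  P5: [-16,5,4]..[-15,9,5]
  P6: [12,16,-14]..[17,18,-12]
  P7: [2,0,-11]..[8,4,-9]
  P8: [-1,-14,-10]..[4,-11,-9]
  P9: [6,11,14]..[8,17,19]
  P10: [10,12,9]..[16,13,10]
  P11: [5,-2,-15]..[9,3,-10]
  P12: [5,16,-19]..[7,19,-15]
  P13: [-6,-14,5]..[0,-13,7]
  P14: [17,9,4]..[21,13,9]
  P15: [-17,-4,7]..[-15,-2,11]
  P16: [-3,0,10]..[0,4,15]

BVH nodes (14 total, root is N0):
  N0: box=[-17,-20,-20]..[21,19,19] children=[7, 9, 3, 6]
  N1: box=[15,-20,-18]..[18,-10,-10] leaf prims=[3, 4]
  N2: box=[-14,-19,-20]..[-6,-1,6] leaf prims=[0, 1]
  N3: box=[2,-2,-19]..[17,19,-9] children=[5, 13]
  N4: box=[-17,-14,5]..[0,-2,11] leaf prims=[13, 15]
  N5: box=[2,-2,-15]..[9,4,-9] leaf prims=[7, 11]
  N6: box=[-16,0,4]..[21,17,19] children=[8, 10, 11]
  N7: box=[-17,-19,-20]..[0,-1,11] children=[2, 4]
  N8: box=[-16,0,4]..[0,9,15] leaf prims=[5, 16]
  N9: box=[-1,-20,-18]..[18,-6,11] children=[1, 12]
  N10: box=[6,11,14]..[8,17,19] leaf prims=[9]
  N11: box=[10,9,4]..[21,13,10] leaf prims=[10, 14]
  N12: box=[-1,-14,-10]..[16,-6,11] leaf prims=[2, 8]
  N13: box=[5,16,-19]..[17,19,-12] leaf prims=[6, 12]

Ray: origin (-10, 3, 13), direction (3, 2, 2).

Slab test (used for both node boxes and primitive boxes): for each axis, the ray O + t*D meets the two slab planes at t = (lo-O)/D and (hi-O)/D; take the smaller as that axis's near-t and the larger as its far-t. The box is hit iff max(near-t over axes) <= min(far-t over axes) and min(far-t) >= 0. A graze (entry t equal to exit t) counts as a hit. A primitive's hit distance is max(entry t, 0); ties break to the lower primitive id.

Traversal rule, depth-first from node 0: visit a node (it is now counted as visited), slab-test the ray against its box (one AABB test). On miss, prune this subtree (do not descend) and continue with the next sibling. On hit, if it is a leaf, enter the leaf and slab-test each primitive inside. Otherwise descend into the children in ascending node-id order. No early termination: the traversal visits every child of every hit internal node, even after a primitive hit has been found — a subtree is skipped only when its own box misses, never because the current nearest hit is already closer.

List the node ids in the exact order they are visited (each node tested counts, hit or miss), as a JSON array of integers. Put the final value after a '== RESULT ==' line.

Walk:
N0 x:[-7/3,31/3] y:[-23/2,8] z:[-33/2,3] -> hit [-7/3,3], descend [3, 6, 7, 9]
  N3 x:[4,9] y:[-5/2,8] z:[-16,-11] -> miss, prune
  N6 x:[-2,31/3] y:[-3/2,7] z:[-9/2,3] -> hit [-3/2,3], descend [8, 10, 11]
    N8 x:[-2,10/3] y:[-3/2,3] z:[-9/2,1] -> hit [-3/2,1] leaf, test {P5(miss), P16(miss)}
    N10 x:[16/3,6] y:[4,7] z:[1/2,3] -> miss, prune
    N11 x:[20/3,31/3] y:[3,5] z:[-9/2,-3/2] -> miss, prune
  N7 x:[-7/3,10/3] y:[-11,-2] z:[-33/2,-1] -> miss, prune
  N9 x:[3,28/3] y:[-23/2,-9/2] z:[-31/2,-1] -> miss, prune

8 AABB tests over nodes [0, 3, 6, 8, 10, 11, 7, 9]; 1 leaf entered; closest miss.

== RESULT ==
[0, 3, 6, 8, 10, 11, 7, 9]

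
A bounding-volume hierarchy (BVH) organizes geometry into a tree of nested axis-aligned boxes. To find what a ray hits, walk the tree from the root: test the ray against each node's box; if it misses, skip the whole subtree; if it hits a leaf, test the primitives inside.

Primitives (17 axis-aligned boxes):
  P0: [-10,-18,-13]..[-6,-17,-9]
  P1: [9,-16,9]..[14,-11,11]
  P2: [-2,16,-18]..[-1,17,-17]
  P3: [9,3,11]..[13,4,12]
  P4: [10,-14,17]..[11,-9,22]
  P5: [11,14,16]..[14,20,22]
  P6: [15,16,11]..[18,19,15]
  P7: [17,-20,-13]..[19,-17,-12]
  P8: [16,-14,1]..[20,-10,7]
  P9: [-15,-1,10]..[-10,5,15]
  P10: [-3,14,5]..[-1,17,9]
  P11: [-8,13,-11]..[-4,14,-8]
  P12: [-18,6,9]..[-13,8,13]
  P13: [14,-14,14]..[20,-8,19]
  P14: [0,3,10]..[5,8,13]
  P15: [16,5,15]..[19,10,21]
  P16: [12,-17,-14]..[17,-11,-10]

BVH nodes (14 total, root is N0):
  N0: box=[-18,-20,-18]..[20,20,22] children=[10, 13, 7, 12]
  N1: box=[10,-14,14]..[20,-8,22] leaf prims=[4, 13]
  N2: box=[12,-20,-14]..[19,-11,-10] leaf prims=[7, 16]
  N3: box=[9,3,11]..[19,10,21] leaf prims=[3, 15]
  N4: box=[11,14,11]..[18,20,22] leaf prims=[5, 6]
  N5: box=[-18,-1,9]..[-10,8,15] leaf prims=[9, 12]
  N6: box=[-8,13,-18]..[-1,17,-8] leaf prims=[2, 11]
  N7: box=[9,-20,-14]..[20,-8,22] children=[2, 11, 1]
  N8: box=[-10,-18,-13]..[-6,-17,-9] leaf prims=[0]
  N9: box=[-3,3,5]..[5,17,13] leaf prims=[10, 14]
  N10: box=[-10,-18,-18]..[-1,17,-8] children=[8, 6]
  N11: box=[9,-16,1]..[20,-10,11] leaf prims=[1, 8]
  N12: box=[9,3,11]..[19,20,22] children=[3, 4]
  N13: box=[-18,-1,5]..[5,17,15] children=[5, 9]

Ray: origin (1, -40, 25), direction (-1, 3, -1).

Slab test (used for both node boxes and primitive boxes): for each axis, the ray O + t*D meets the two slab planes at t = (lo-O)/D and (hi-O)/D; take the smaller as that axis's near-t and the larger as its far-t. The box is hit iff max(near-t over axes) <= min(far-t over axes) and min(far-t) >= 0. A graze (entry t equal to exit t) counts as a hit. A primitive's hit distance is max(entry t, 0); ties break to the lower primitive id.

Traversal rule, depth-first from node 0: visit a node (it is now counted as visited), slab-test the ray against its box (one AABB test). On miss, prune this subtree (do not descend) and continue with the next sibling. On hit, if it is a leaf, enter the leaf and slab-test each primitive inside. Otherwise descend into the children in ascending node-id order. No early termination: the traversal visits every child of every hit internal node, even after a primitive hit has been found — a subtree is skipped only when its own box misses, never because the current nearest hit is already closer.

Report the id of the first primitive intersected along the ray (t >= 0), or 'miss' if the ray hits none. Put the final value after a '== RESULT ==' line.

Walk:
N0 x:[-19,19] y:[20/3,20] z:[3,43] -> hit [20/3,19], descend [7, 10, 12, 13]
  N7 x:[-19,-8] y:[20/3,32/3] z:[3,39] -> miss, prune
  N10 x:[2,11] y:[22/3,19] z:[33,43] -> miss, prune
  N12 x:[-18,-8] y:[43/3,20] z:[3,14] -> miss, prune
  N13 x:[-4,19] y:[13,19] z:[10,20] -> hit [13,19], descend [5, 9]
    N5 x:[11,19] y:[13,16] z:[10,16] -> hit [13,16] leaf, test {P9@t=13, P12@t=46/3}
    N9 x:[-4,4] y:[43/3,19] z:[12,20] -> miss, prune

Visited [0, 7, 10, 12, 13, 5, 9]. Tests: 7 box, 1 leaf. Nearest: P9.

== RESULT ==
9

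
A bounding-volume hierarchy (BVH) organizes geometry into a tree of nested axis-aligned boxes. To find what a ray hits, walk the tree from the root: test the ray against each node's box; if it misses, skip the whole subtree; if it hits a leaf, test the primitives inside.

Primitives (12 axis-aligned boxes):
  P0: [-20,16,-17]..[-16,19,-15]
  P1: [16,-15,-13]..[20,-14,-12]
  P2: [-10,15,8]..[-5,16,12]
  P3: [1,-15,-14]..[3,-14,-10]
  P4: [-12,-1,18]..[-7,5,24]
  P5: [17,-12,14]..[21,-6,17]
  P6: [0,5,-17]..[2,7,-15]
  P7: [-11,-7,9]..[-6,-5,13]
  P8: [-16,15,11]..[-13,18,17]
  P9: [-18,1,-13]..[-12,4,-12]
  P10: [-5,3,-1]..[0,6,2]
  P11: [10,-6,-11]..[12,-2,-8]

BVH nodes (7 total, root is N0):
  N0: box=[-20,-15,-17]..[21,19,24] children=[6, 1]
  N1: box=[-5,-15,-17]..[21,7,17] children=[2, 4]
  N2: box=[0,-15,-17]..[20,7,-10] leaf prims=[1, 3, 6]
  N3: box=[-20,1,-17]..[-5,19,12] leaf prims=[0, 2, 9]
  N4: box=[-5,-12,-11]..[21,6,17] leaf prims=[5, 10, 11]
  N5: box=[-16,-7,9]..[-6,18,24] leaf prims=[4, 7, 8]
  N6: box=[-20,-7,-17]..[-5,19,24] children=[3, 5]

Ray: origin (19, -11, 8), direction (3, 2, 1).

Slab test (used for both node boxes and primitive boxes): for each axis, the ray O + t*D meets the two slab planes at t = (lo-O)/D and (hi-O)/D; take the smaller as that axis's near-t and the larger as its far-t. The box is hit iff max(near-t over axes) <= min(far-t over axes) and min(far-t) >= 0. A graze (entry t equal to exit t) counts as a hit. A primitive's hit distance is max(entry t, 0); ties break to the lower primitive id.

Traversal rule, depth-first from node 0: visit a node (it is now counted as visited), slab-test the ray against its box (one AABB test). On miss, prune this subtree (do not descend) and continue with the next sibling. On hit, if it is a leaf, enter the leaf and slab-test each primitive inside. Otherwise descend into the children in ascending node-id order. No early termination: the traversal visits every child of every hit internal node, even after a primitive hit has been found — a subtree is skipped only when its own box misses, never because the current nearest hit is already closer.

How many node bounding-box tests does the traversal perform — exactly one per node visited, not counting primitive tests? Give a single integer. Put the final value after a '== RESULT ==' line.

Trace the traversal:
N0 x:[-13,2/3] y:[-2,15] z:[-25,16] -> hit [-2,2/3], descend [1, 6]
  N1 x:[-8,2/3] y:[-2,9] z:[-25,9] -> hit [-2,2/3], descend [2, 4]
    N2 x:[-19/3,1/3] y:[-2,9] z:[-25,-18] -> miss, prune
    N4 x:[-8,2/3] y:[-1/2,17/2] z:[-19,9] -> hit [-1/2,2/3] leaf, test {P5(miss), P10(miss), P11(miss)}
  N6 x:[-13,-8] y:[2,15] z:[-25,16] -> miss, prune

Visited [0, 1, 2, 4, 6]. Tests: 5 box, 1 leaf. Nearest: miss.

== RESULT ==
5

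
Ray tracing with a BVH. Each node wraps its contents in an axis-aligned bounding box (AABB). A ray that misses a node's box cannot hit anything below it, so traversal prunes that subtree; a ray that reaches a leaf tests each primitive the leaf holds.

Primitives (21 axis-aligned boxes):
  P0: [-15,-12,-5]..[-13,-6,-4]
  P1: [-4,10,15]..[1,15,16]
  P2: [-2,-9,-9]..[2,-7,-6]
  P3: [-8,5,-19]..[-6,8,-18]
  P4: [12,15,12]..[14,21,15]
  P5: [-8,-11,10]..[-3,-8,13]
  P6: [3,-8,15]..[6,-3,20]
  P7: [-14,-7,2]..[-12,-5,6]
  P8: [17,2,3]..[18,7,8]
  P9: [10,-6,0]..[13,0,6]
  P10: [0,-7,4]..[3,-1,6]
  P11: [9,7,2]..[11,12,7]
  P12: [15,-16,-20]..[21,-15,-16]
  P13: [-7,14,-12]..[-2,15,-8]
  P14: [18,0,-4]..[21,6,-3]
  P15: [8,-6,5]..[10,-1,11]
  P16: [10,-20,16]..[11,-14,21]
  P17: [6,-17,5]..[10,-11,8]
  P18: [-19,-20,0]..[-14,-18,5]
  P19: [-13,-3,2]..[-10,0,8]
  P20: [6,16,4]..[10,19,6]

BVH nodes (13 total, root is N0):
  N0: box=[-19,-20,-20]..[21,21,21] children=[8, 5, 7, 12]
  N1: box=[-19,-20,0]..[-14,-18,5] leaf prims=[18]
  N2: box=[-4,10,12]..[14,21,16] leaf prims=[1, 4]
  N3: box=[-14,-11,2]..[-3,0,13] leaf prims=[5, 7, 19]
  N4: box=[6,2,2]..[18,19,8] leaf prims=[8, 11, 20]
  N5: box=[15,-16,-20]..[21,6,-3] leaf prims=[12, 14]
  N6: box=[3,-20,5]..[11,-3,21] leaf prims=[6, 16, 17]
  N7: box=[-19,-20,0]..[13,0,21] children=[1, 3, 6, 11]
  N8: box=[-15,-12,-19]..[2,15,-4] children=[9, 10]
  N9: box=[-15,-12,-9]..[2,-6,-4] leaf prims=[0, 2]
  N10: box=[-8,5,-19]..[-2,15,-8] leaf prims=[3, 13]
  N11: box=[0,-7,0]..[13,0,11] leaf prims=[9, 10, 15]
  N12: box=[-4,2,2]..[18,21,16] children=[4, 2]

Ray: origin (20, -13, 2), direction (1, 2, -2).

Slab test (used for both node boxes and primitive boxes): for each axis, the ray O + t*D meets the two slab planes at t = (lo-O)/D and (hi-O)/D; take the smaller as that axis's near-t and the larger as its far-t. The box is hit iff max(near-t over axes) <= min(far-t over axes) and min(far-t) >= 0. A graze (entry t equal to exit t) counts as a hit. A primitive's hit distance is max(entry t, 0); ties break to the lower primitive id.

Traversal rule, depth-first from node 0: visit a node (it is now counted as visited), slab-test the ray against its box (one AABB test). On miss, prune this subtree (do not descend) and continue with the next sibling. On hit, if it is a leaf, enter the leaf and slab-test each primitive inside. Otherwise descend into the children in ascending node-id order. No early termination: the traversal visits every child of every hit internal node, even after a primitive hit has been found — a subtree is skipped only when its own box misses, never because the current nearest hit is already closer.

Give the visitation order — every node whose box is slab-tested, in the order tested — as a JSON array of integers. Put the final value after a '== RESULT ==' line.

Trace the traversal:
N0 x:[-39,1] y:[-7/2,17] z:[-19/2,11] -> hit [-7/2,1], descend [5, 7, 8, 12]
  N5 x:[-5,1] y:[-3/2,19/2] z:[5/2,11] -> miss, prune
  N7 x:[-39,-7] y:[-7/2,13/2] z:[-19/2,1] -> miss, prune
  N8 x:[-35,-18] y:[1/2,14] z:[3,21/2] -> miss, prune
  N12 x:[-24,-2] y:[15/2,17] z:[-7,0] -> miss, prune

5 AABB tests over nodes [0, 5, 7, 8, 12]; 0 leaves entered; closest miss.

== RESULT ==
[0, 5, 7, 8, 12]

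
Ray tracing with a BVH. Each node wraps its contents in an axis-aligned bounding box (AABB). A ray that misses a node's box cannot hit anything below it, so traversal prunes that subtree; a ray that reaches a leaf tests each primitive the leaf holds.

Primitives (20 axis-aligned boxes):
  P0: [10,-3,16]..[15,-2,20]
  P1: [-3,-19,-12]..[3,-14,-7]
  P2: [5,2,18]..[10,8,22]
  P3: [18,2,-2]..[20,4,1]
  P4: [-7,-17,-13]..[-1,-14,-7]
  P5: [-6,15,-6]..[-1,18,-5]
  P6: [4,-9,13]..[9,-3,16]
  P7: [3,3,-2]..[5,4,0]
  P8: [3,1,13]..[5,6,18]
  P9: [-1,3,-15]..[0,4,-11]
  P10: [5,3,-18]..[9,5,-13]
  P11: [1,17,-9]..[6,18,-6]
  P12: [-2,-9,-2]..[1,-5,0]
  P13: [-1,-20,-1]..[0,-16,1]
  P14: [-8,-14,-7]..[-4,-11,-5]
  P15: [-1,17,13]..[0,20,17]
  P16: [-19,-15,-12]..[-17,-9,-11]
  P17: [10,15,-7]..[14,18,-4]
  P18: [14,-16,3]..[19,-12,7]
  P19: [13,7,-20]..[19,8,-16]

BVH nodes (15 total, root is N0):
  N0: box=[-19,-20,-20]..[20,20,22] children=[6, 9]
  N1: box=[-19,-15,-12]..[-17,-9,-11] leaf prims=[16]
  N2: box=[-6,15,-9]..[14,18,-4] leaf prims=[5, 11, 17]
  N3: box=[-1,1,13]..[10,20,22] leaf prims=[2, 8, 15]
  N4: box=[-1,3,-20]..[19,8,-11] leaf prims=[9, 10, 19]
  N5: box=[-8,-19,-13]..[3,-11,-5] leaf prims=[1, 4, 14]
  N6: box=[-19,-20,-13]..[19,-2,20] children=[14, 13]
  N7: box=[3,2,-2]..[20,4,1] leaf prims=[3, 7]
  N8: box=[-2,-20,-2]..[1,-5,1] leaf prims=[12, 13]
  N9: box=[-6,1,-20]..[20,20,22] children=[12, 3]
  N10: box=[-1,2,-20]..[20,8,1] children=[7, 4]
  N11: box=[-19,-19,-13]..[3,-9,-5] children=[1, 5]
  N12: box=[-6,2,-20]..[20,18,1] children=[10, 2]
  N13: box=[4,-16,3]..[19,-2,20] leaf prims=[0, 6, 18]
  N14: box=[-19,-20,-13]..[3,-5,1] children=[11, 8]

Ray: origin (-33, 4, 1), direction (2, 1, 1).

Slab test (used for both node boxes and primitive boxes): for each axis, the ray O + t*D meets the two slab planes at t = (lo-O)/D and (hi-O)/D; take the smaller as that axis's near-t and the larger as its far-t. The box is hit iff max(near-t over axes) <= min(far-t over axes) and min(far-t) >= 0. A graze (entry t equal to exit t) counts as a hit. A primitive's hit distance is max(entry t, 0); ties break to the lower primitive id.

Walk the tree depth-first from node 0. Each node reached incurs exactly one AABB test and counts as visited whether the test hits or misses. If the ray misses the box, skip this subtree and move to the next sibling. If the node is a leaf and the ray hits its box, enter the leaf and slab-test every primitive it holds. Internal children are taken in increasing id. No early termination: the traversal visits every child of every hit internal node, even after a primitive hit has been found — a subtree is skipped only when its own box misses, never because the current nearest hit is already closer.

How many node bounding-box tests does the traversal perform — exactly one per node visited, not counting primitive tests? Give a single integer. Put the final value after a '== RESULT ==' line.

Trace the traversal:
N0 x:[7,53/2] y:[-24,16] z:[-21,21] -> hit [7,16], descend [6, 9]
  N6 x:[7,26] y:[-24,-6] z:[-14,19] -> miss, prune
  N9 x:[27/2,53/2] y:[-3,16] z:[-21,21] -> hit [27/2,16], descend [3, 12]
    N3 x:[16,43/2] y:[-3,16] z:[12,21] -> hit [16,16] leaf, test {P2(miss), P8(miss), P15@t=16}
    N12 x:[27/2,53/2] y:[-2,14] z:[-21,0] -> miss, prune

order=[0, 6, 9, 3, 12]  |boxes|=5  |leaves|=1  hit=P15

== RESULT ==
5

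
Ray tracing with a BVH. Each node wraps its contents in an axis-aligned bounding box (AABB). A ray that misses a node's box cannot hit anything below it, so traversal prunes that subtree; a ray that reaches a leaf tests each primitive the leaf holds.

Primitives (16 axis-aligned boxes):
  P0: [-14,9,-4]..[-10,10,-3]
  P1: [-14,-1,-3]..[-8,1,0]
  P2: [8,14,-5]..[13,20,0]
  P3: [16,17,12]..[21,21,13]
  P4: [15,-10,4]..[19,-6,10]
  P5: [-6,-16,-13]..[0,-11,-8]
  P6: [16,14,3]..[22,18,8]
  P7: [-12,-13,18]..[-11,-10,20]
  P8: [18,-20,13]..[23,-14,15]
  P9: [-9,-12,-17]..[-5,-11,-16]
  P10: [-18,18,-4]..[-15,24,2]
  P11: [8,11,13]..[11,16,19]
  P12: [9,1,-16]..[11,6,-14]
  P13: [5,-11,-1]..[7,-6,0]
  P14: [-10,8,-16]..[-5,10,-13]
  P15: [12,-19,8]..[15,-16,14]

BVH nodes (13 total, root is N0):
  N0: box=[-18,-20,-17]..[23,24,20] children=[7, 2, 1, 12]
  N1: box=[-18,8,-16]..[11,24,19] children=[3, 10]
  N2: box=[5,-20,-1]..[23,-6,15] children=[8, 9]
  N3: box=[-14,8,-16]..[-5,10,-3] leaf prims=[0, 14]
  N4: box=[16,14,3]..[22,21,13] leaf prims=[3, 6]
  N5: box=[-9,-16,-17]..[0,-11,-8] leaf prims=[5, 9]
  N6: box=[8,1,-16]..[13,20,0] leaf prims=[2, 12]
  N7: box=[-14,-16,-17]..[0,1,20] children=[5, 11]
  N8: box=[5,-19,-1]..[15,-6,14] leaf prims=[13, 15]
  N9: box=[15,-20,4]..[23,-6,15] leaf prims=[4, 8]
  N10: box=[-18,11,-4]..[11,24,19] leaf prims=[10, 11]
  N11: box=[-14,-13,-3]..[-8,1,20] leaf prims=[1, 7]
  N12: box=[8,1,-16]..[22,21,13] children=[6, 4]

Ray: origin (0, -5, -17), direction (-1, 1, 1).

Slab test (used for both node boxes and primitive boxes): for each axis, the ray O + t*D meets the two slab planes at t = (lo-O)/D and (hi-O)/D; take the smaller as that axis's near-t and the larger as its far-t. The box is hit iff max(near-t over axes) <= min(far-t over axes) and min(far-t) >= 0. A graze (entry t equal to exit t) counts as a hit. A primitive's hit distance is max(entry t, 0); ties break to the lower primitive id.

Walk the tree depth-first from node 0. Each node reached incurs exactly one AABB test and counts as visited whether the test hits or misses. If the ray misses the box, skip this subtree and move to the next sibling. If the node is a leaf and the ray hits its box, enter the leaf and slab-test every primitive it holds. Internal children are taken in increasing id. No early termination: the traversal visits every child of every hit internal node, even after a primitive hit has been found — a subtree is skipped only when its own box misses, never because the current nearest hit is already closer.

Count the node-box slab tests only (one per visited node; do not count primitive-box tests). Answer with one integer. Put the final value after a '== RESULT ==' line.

Walk:
N0 x:[-23,18] y:[-15,29] z:[0,37] -> hit [0,18], descend [1, 2, 7, 12]
  N1 x:[-11,18] y:[13,29] z:[1,36] -> hit [13,18], descend [3, 10]
    N3 x:[5,14] y:[13,15] z:[1,14] -> hit [13,14] leaf, test {P0@t=14, P14(miss)}
    N10 x:[-11,18] y:[16,29] z:[13,36] -> hit [16,18] leaf, test {P10(miss), P11(miss)}
  N2 x:[-23,-5] y:[-15,-1] z:[16,32] -> miss, prune
  N7 x:[0,14] y:[-11,6] z:[0,37] -> hit [0,6], descend [5, 11]
    N5 x:[0,9] y:[-11,-6] z:[0,9] -> miss, prune
    N11 x:[8,14] y:[-8,6] z:[14,37] -> miss, prune
  N12 x:[-22,-8] y:[6,26] z:[1,30] -> miss, prune

9 AABB tests over nodes [0, 1, 3, 10, 2, 7, 5, 11, 12]; 2 leaves entered; closest P0.

== RESULT ==
9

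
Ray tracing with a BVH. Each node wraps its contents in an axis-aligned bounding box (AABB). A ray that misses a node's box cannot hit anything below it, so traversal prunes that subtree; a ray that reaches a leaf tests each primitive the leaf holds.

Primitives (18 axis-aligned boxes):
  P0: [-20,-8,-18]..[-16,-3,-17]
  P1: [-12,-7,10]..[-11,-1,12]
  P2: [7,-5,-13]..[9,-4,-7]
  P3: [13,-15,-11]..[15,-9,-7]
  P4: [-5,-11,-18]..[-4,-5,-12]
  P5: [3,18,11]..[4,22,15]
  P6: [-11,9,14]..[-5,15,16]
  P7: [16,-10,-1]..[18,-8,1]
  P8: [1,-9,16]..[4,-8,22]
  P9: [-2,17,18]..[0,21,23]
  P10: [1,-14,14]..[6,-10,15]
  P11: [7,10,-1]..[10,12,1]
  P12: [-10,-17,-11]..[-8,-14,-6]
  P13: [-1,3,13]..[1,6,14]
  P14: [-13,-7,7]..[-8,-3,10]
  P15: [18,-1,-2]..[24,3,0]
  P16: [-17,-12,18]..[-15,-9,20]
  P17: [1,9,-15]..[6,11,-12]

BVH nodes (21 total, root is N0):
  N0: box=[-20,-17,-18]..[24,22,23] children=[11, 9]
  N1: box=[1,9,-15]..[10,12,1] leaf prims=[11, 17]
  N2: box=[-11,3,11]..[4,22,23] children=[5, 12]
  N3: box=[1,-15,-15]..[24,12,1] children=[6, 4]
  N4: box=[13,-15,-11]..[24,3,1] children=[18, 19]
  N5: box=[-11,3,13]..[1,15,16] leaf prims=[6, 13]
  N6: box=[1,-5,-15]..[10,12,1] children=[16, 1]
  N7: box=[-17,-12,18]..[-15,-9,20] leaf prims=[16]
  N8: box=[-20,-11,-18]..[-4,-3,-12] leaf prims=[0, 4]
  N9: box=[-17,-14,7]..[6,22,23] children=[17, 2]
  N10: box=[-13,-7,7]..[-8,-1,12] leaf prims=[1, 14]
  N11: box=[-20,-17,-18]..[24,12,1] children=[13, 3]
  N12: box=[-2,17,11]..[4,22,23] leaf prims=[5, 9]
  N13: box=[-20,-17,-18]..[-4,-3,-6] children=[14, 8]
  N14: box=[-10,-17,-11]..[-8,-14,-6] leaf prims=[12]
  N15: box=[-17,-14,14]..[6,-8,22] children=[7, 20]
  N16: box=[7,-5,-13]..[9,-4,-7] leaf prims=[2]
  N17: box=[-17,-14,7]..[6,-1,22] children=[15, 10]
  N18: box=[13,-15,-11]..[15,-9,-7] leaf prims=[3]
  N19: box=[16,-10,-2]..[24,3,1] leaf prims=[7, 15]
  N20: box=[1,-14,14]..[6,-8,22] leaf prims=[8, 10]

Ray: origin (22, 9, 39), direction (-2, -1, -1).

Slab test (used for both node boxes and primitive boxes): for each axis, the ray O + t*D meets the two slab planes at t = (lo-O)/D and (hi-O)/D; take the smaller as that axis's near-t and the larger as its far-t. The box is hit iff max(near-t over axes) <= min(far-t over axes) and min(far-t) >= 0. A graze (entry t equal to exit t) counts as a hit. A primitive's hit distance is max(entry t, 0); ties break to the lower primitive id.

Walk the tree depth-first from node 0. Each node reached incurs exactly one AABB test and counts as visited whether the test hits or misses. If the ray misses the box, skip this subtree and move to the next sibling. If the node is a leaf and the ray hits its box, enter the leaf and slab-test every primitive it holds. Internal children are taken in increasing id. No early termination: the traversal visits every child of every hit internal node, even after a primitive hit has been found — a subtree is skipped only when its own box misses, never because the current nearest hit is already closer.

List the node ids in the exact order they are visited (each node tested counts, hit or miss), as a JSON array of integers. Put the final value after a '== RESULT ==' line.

Traverse from the root:
N0 x:[-1,21] y:[-13,26] z:[16,57] -> hit [16,21], descend [9, 11]
  N9 x:[8,39/2] y:[-13,23] z:[16,32] -> hit [16,39/2], descend [2, 17]
    N2 x:[9,33/2] y:[-13,6] z:[16,28] -> miss, prune
    N17 x:[8,39/2] y:[10,23] z:[17,32] -> hit [17,39/2], descend [10, 15]
      N10 x:[15,35/2] y:[10,16] z:[27,32] -> miss, prune
      N15 x:[8,39/2] y:[17,23] z:[17,25] -> hit [17,39/2], descend [7, 20]
        N7 x:[37/2,39/2] y:[18,21] z:[19,21] -> hit [19,39/2] leaf, test {P16@t=19}
        N20 x:[8,21/2] y:[17,23] z:[17,25] -> miss, prune
  N11 x:[-1,21] y:[-3,26] z:[38,57] -> miss, prune

Visited [0, 9, 2, 17, 10, 15, 7, 20, 11]. Tests: 9 box, 1 leaf. Nearest: P16.

== RESULT ==
[0, 9, 2, 17, 10, 15, 7, 20, 11]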